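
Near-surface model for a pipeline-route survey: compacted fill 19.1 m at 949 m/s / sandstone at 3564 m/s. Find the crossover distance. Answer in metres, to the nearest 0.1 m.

50.2 m

θ_c = arcsin(949/3564) = 15.44°, so cos θ_c = 0.9639 and tᵢ = 2h cos θ_c/V₁ = 0.0388 s.
At crossover x/V₁ = x/V₂ + tᵢ ⇒ x = tᵢ/(1/V₁ − 1/V₂) = 0.03880/(1.0537e-03 − 2.8058e-04) = 50.18 m.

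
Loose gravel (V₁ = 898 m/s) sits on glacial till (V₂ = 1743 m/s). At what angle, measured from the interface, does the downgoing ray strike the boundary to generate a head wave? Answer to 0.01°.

At critical incidence the refracted ray runs along the interface (θ₂ = 90°), so sin θ_c = V₁/V₂.
θ_c = arcsin(898/1743) = arcsin 0.5152 = 31.01°.
Measured from the interface: 90° − 31.01° = 58.99°.

58.99°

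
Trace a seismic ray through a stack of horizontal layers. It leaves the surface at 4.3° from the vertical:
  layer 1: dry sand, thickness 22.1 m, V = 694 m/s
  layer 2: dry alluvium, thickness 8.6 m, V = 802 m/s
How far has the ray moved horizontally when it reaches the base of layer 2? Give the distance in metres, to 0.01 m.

p = sin θ₁/V₁ = sin 4.3°/694 = 1.0804e-04 s/m is conserved through the stack.
Layer 1: θ = 4.30°; offset = 22.1·tan 4.30° = 1.6617 m.
Layer 2: sin θ = p·802 = 0.0866 → θ = 4.97°; offset = 8.6·tan 4.97° = 0.7480 m.
Σ offsets = 2.4097 m.

2.41 m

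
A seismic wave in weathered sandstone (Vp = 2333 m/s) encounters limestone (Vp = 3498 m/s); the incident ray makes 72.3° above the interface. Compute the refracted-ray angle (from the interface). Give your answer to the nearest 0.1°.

Convert to the normal: θ₁ = 90° − 72.3° = 17.7°.
Snell's law: sin θ₂ = (V₂/V₁)·sin θ₁ = (3498/2333)·sin 17.7° = 0.4559.
θ₂ = sin⁻¹(0.4559) = 27.12° (from vertical).
From the interface: 90° − 27.12° = 62.88°.

62.9°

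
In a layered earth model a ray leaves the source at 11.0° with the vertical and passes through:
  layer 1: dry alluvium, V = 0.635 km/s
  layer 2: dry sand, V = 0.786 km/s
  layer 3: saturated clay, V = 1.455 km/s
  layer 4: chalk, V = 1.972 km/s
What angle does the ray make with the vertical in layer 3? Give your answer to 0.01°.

Ray parameter p = sin 11.0° / 0.635 = 3.0049e-01 s/km.
sin θ_3 = p·V_3 = 3.0049e-01 × 1.455 = 0.4372.
θ_3 = arcsin 0.4372 = 25.93°.

25.93°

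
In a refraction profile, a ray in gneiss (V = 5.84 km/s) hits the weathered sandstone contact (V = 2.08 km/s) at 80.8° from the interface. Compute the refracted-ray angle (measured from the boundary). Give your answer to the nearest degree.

Convert to the normal: θ₁ = 90° − 80.8° = 9.2°.
sin θ₁/V₁ = sin θ₂/V₂ ⇒ sin θ₂ = 2.08·sin 9.2°/5.84 = 2.08·0.1599/5.84 = 0.0569.
θ₂ = arcsin 0.0569 = 3.26° from the normal.
From the interface: 90° − 3.26° = 86.74°.

87°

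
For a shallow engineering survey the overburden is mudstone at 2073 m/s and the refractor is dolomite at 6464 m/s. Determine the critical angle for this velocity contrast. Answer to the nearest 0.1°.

At critical incidence the refracted ray runs along the interface (θ₂ = 90°), so sin θ_c = V₁/V₂.
θ_c = arcsin(2073/6464) = arcsin 0.3207 = 18.71°.

18.7°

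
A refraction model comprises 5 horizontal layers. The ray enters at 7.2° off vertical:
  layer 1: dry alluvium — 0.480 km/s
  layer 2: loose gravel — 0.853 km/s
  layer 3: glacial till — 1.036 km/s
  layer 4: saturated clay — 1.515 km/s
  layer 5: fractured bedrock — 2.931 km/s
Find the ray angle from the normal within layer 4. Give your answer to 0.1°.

23.3°

Ray parameter p = sin 7.2° / 0.480 = 2.6111e-01 s/km.
sin θ_4 = p·V_4 = 2.6111e-01 × 1.515 = 0.3956.
θ_4 = arcsin 0.3956 = 23.30°.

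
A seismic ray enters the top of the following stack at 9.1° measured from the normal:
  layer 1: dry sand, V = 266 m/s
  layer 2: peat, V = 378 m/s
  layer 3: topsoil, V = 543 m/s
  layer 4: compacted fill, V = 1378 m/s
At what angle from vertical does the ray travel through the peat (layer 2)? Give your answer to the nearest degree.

13°

Snell's law across each interface conserves sin θ / V, so sin θ_2 = V_2·sin θ₁/V₁.
sin θ_2 = 378 × sin 9.1° / 266 = 0.2248.
θ_2 = 12.99° from the vertical.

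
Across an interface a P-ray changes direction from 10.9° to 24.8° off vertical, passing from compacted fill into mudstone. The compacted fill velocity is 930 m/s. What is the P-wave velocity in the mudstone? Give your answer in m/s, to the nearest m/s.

Snell's law: sin 10.9°/V₁ = sin 24.8°/V₂.
V₂ = V₁·sin 24.8°/sin 10.9° = 930 × 2.2182 = 2062.93 m/s.

2063 m/s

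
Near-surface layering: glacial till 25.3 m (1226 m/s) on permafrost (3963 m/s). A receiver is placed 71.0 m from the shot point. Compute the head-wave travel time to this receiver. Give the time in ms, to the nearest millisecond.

t = x/V₂ + 2h·√(V₂²−V₁²)/(V₁V₂).
√(V₂²−V₁²) = √(3963²−1226²) = 3768.6 m/s; delay term = 2·25.3·3768.6/(1226·3963) = 0.03925 s.
t = 71.0/3963 + 0.03925 = 0.05716 s.

57 ms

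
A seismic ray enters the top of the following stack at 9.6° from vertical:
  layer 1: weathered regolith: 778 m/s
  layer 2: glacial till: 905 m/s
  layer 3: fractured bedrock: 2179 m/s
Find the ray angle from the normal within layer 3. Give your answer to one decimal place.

27.8°

Ray parameter p = sin 9.6° / 778 = 2.1436e-04 s/m.
sin θ_3 = p·V_3 = 2.1436e-04 × 2179 = 0.4671.
θ_3 = 27.84° from the vertical.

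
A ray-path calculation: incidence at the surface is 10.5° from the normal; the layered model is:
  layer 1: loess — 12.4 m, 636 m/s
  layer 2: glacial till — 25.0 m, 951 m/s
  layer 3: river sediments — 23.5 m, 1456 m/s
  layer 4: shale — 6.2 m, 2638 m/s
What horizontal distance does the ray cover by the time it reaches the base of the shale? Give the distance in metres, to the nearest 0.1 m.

27.3 m

Apply Snell's law at each interface; in layer i the horizontal offset is hᵢ·tan θᵢ.
Layer 1: θ = 10.50°; offset = 12.4·tan 10.50° = 2.298 m.
Layer 2: sin θ = 951·sin 10.5°/636 = 0.2725, θ = 15.81°; offset = 25.0·tan 15.81° = 7.080 m.
Layer 3: sin θ = 1456·sin 10.5°/636 = 0.4172, θ = 24.66°; offset = 23.5·tan 24.66° = 10.788 m.
Layer 4: sin θ = 2638·sin 10.5°/636 = 0.7559, θ = 49.10°; offset = 6.2·tan 49.10° = 7.158 m.
Σ offsets = 27.324 m.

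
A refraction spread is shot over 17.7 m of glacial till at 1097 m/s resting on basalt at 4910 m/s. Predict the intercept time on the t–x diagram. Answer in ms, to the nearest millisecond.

θ_c = arcsin(V₁/V₂) = arcsin(1097/4910) = 12.91°; cos θ_c = 0.9747.
tᵢ = 2h·cos θ_c / V₁ = 2·17.7·0.9747 / 1097 = 0.03145 s.

31 ms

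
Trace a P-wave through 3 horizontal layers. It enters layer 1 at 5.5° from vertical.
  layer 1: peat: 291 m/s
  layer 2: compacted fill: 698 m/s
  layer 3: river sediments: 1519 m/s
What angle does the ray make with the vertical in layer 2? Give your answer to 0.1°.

13.3°

Ray parameter p = sin 5.5° / 291 = 3.2937e-04 s/m.
sin θ_2 = p·V_2 = 3.2937e-04 × 698 = 0.2299.
θ_2 = arcsin 0.2299 = 13.29°.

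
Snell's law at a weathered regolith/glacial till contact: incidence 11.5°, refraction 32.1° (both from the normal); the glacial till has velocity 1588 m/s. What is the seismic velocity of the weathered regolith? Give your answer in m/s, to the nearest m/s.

596 m/s

Snell's law: sin 11.5°/V₁ = sin 32.1°/V₂.
V₁ = V₂·sin 11.5°/sin 32.1° = 1588 × 0.3752 = 595.78 m/s.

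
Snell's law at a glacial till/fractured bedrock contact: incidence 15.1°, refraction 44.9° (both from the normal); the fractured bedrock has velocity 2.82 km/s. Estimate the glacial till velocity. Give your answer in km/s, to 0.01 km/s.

sin 15.1° = 0.2605; sin 44.9° = 0.7059.
V₁ = V₂·(sin θ₁/sin θ₂) = 2.82·(0.2605/0.7059) = 1.04 km/s.

1.04 km/s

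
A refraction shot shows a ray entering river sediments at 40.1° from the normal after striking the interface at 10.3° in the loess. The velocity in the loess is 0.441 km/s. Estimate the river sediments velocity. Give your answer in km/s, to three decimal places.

sin 10.3° = 0.1788; sin 40.1° = 0.6441.
V₂ = V₁·(sin θ₂/sin θ₁) = 0.441·(0.6441/0.1788) = 1.589 km/s.

1.589 km/s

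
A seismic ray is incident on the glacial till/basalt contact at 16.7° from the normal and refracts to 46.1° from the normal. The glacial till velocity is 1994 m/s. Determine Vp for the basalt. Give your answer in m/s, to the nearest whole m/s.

sin 16.7° = 0.2874; sin 46.1° = 0.7206.
V₂ = V₁·(sin θ₂/sin θ₁) = 1994·(0.7206/0.2874) = 4999.92 m/s.

5000 m/s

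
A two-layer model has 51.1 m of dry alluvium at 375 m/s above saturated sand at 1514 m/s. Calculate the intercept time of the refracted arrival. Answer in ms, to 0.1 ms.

tᵢ = 2h·√(V₂²−V₁²)/(V₁V₂).
√(V₂²−V₁²) = √(1514²−375²) = 1466.8 m/s.
tᵢ = 2·51.1·1466.8/(375·1514) = 0.26404 s.

264.0 ms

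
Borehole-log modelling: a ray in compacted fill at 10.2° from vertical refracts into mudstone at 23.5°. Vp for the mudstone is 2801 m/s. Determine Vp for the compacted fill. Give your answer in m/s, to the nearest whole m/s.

1244 m/s

sin 10.2° = 0.1771; sin 23.5° = 0.3987.
V₁ = V₂·(sin θ₁/sin θ₂) = 2801·(0.1771/0.3987) = 1243.93 m/s.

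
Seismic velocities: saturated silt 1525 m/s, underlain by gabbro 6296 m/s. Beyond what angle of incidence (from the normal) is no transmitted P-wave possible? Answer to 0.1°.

14.0°

Critical incidence: sin θ_c = V₁/V₂ = 1525/6296 = 0.2422.
θ_c = arcsin 0.2422 = 14.02°.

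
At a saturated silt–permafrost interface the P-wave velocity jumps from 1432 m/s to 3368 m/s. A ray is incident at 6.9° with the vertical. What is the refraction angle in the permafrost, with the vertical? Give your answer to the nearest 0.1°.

16.4°

sin θ₁/V₁ = sin θ₂/V₂ ⇒ sin θ₂ = 3368·sin 6.9°/1432 = 3368·0.1201/1432 = 0.2826.
θ₂ = arcsin 0.2826 = 16.41° from the normal.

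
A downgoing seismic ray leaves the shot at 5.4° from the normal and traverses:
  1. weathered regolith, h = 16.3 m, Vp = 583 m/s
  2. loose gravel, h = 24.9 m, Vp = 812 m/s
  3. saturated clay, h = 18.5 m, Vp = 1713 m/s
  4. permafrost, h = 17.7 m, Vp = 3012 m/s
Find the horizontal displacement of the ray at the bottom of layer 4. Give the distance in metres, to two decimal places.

20.00 m

p = sin θ₁/V₁ = sin 5.4°/583 = 1.6142e-04 s/m is conserved through the stack.
Layer 1: θ = 5.40°; offset = 16.3·tan 5.40° = 1.5408 m.
Layer 2: sin θ = p·812 = 0.1311 → θ = 7.53°; offset = 24.9·tan 7.53° = 3.2921 m.
Layer 3: sin θ = p·1713 = 0.2765 → θ = 16.05°; offset = 18.5·tan 16.05° = 5.3231 m.
Layer 4: sin θ = p·3012 = 0.4862 → θ = 29.09°; offset = 17.7·tan 29.09° = 9.8481 m.
Total horizontal offset = 20.0041 m.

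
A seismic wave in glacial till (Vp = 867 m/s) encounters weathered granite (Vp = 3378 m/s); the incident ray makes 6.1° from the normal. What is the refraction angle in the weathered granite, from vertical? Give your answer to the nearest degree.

Snell's law: sin θ₂ = (V₂/V₁)·sin θ₁ = (3378/867)·sin 6.1° = 0.4140.
θ₂ = arcsin 0.4140 = 24.46° from the normal.

24°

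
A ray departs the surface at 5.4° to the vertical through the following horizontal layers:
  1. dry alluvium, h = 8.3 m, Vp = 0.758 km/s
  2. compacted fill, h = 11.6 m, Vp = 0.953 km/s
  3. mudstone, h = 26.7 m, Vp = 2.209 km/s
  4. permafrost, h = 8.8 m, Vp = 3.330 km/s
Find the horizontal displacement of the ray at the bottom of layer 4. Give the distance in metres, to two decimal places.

p = sin θ₁/V₁ = sin 5.4°/0.758 = 1.2415e-01 s/km is conserved through the stack.
Layer 1: θ = 5.40°; offset = 8.3·tan 5.40° = 0.7846 m.
Layer 2: sin θ = p·0.953 = 0.1183 → θ = 6.80°; offset = 11.6·tan 6.80° = 1.3822 m.
Layer 3: sin θ = p·2.209 = 0.2743 → θ = 15.92°; offset = 26.7·tan 15.92° = 7.6146 m.
Layer 4: sin θ = p·3.330 = 0.4134 → θ = 24.42°; offset = 8.8·tan 24.42° = 3.9957 m.
Σ offsets = 13.7770 m.

13.78 m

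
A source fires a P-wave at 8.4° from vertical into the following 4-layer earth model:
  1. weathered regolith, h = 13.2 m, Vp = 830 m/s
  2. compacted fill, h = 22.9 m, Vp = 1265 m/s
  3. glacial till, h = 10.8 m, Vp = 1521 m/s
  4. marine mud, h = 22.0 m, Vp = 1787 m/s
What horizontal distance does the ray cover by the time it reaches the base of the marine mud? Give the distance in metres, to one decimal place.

17.5 m

Ray parameter p = sin 8.4° / 830 m/s = 1.7600e-04 s/m.
Layer 1: θ = 8.40°; offset = 13.2·tan 8.40° = 1.949 m.
Layer 2: sin θ = p·1265 = 0.2226 → θ = 12.86°; offset = 22.9·tan 12.86° = 5.230 m.
Layer 3: sin θ = p·1521 = 0.2677 → θ = 15.53°; offset = 10.8·tan 15.53° = 3.001 m.
Layer 4: sin θ = p·1787 = 0.3145 → θ = 18.33°; offset = 22.0·tan 18.33° = 7.289 m.
Σ offsets = 17.469 m.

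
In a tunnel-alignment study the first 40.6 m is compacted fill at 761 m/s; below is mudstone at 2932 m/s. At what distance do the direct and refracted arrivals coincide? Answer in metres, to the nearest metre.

106 m

x_cross = 2h·√((V₂+V₁)/(V₂−V₁)).
(V₂+V₁)/(V₂−V₁) = (2932+761)/(2932−761) = 1.7011; √ = 1.3042.
x_cross = 2·40.6·1.3042 = 105.90 m.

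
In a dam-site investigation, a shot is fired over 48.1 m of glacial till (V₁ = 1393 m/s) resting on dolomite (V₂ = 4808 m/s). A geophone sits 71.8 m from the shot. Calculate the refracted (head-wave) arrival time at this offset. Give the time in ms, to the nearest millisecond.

θ_c = arcsin(V₁/V₂) = arcsin(1393/4808) = 16.84°, cos θ_c = 0.9571.
Intercept time tᵢ = 2h cos θ_c / V₁ = 2·48.1·0.9571/1393 = 0.06610 s.
t = x/V₂ + tᵢ = 71.8/4808 + 0.06610 = 0.08103 s.

81 ms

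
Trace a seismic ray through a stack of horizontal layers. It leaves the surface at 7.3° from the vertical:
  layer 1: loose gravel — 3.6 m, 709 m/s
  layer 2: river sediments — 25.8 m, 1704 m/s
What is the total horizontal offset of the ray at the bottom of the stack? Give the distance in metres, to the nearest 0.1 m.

p = sin θ₁/V₁ = sin 7.3°/709 = 1.7922e-04 s/m is conserved through the stack.
Layer 1: θ = 7.30°; offset = 3.6·tan 7.30° = 0.461 m.
Layer 2: sin θ = p·1704 = 0.3054 → θ = 17.78°; offset = 25.8·tan 17.78° = 8.274 m.
Σ offsets = 8.735 m.

8.7 m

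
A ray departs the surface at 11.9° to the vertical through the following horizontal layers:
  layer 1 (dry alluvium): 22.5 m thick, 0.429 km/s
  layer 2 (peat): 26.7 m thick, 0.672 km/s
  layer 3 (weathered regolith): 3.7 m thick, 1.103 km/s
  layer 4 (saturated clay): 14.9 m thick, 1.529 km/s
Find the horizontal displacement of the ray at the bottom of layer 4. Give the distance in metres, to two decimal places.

32.32 m

Apply Snell's law at each interface; in layer i the horizontal offset is hᵢ·tan θᵢ.
Layer 1: θ = 11.90°; offset = 22.5·tan 11.90° = 4.7415 m.
Layer 2: sin θ = 0.672·sin 11.9°/0.429 = 0.3230, θ = 18.84°; offset = 26.7·tan 18.84° = 9.1127 m.
Layer 3: sin θ = 1.103·sin 11.9°/0.429 = 0.5302, θ = 32.02°; offset = 3.7·tan 32.02° = 2.3135 m.
Layer 4: sin θ = 1.529·sin 11.9°/0.429 = 0.7349, θ = 47.30°; offset = 14.9·tan 47.30° = 16.1478 m.
Σ offsets = 32.3156 m.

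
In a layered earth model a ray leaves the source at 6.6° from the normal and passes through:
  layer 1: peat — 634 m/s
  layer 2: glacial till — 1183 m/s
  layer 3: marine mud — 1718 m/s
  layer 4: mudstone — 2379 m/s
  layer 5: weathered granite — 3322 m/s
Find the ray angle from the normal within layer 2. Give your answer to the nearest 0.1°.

12.4°

Ray parameter p = sin 6.6° / 634 = 1.8129e-04 s/m.
sin θ_2 = p·V_2 = 1.8129e-04 × 1183 = 0.2145.
θ_2 = 12.38° from the vertical.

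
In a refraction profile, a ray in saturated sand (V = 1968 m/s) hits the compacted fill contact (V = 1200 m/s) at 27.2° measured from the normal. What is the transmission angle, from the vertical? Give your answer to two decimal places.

16.18°

sin θ₁/V₁ = sin θ₂/V₂ ⇒ sin θ₂ = 1200·sin 27.2°/1968 = 1200·0.4571/1968 = 0.2787.
θ₂ = arcsin 0.2787 = 16.18° from the normal.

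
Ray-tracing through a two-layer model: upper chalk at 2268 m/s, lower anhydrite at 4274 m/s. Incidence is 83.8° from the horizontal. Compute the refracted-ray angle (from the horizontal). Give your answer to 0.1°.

Angle from the normal: 90° − 83.8° = 6.2°.
Snell's law: sin θ₂ = (V₂/V₁)·sin θ₁ = (4274/2268)·sin 6.2° = 0.2035.
θ₂ = arcsin 0.2035 = 11.74° from the normal.
From the interface: 90° − 11.74° = 78.26°.

78.3°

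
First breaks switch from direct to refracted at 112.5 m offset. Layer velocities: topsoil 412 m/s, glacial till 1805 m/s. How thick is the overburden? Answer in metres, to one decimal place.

h = (x_cross/2)·√((V₂−V₁)/(V₂+V₁)).
(V₂−V₁)/(V₂+V₁) = (1805−412)/(1805+412) = 0.6283; √ = 0.7927.
h = (112.5/2)·0.7927 = 44.59 m.

44.6 m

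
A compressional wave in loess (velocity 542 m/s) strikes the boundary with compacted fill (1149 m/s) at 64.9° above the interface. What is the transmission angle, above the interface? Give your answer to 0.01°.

Angle from the normal: 90° − 64.9° = 25.1°.
sin θ₁/V₁ = sin θ₂/V₂ ⇒ sin θ₂ = 1149·sin 25.1°/542 = 1149·0.4242/542 = 0.8993.
θ₂ = arcsin 0.8993 = 64.06° from the normal.
From the interface: 90° − 64.06° = 25.94°.

25.94°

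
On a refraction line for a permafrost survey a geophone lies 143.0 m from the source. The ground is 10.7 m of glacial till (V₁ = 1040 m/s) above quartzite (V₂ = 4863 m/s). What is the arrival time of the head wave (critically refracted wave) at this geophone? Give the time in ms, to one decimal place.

49.5 ms

t = x/V₂ + 2h·√(V₂²−V₁²)/(V₁V₂).
√(V₂²−V₁²) = √(4863²−1040²) = 4750.5 m/s; delay term = 2·10.7·4750.5/(1040·4863) = 0.02010 s.
t = 143.0/4863 + 0.02010 = 0.04951 s.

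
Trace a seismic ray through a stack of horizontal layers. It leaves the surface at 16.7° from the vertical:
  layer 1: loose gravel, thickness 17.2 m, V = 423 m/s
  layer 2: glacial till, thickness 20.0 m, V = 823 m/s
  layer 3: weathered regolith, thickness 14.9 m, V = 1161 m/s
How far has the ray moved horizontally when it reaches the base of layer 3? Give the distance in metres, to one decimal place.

p = sin θ₁/V₁ = sin 16.7°/423 = 6.7934e-04 s/m is conserved through the stack.
Layer 1: θ = 16.70°; offset = 17.2·tan 16.70° = 5.160 m.
Layer 2: sin θ = p·823 = 0.5591 → θ = 33.99°; offset = 20.0·tan 33.99° = 13.487 m.
Layer 3: sin θ = p·1161 = 0.7887 → θ = 52.07°; offset = 14.9·tan 52.07° = 19.116 m.
Σ offsets = 37.763 m.

37.8 m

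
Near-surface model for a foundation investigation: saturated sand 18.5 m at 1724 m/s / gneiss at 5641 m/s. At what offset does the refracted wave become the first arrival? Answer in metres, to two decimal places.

θ_c = arcsin(1724/5641) = 17.80°, so cos θ_c = 0.9522 and tᵢ = 2h cos θ_c/V₁ = 0.0204 s.
At crossover x/V₁ = x/V₂ + tᵢ ⇒ x = tᵢ/(1/V₁ − 1/V₂) = 0.02043/(5.8005e-04 − 1.7727e-04) = 50.74 m.

50.74 m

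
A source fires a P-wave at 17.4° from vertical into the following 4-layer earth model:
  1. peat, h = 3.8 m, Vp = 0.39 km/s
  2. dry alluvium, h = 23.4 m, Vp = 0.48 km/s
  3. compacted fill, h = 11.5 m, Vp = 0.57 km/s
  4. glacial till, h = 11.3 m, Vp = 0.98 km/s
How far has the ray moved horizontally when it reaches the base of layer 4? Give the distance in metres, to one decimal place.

28.9 m

Ray parameter p = sin 17.4° / 0.39 km/s = 7.6677e-01 s/km.
Layer 1: θ = 17.40°; offset = 3.8·tan 17.40° = 1.191 m.
Layer 2: sin θ = p·0.48 = 0.3681 → θ = 21.60°; offset = 23.4·tan 21.60° = 9.263 m.
Layer 3: sin θ = p·0.57 = 0.4371 → θ = 25.92°; offset = 11.5·tan 25.92° = 5.588 m.
Layer 4: sin θ = p·0.98 = 0.7514 → θ = 48.71°; offset = 11.3·tan 48.71° = 12.869 m.
Total horizontal offset = 28.911 m.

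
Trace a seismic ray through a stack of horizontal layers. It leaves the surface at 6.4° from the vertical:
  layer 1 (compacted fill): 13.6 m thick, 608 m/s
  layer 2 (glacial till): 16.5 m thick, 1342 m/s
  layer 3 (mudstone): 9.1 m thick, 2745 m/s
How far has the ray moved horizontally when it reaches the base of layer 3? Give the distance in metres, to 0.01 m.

p = sin θ₁/V₁ = sin 6.4°/608 = 1.8334e-04 s/m is conserved through the stack.
Layer 1: θ = 6.40°; offset = 13.6·tan 6.40° = 1.5255 m.
Layer 2: sin θ = p·1342 = 0.2460 → θ = 14.24°; offset = 16.5·tan 14.24° = 4.1884 m.
Layer 3: sin θ = p·2745 = 0.5033 → θ = 30.22°; offset = 9.1·tan 30.22° = 5.2997 m.
Σ offsets = 11.0136 m.

11.01 m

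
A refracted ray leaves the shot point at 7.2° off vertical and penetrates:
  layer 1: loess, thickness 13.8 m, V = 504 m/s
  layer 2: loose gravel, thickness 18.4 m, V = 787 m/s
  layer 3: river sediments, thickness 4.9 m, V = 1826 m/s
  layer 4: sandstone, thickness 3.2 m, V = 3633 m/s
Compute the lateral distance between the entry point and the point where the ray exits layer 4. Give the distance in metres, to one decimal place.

14.7 m

p = sin θ₁/V₁ = sin 7.2°/504 = 2.4868e-04 s/m is conserved through the stack.
Layer 1: θ = 7.20°; offset = 13.8·tan 7.20° = 1.743 m.
Layer 2: sin θ = p·787 = 0.1957 → θ = 11.29°; offset = 18.4·tan 11.29° = 3.672 m.
Layer 3: sin θ = p·1826 = 0.4541 → θ = 27.01°; offset = 4.9·tan 27.01° = 2.497 m.
Layer 4: sin θ = p·3633 = 0.9034 → θ = 64.61°; offset = 3.2·tan 64.61° = 6.744 m.
Total horizontal offset = 14.656 m.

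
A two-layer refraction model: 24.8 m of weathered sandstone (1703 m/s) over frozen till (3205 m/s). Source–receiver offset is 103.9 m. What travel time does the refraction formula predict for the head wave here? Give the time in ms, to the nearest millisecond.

θ_c = arcsin(V₁/V₂) = arcsin(1703/3205) = 32.10°, cos θ_c = 0.8471.
Intercept time tᵢ = 2h cos θ_c / V₁ = 2·24.8·0.8471/1703 = 0.02467 s.
t = x/V₂ + tᵢ = 103.9/3205 + 0.02467 = 0.05709 s.

57 ms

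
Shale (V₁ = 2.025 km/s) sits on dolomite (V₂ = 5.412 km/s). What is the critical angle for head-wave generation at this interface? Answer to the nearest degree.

Critical incidence: sin θ_c = V₁/V₂ = 2.025/5.412 = 0.3742.
θ_c = arcsin 0.3742 = 21.97°.

22°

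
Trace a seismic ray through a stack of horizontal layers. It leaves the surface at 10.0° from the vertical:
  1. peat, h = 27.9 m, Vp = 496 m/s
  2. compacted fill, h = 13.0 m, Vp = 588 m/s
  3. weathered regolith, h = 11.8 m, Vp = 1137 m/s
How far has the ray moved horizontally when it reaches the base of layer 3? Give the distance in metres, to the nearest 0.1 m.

Apply Snell's law at each interface; in layer i the horizontal offset is hᵢ·tan θᵢ.
Layer 1: θ = 10.00°; offset = 27.9·tan 10.00° = 4.920 m.
Layer 2: sin θ = 588·sin 10.0°/496 = 0.2059, θ = 11.88°; offset = 13.0·tan 11.88° = 2.735 m.
Layer 3: sin θ = 1137·sin 10.0°/496 = 0.3981, θ = 23.46°; offset = 11.8·tan 23.46° = 5.120 m.
Σ offsets = 12.774 m.

12.8 m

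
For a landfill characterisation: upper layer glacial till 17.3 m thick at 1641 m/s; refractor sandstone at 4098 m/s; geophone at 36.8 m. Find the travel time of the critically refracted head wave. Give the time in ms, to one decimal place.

θ_c = arcsin(V₁/V₂) = arcsin(1641/4098) = 23.61°, cos θ_c = 0.9163.
Intercept time tᵢ = 2h cos θ_c / V₁ = 2·17.3·0.9163/1641 = 0.01932 s.
t = x/V₂ + tᵢ = 36.8/4098 + 0.01932 = 0.02830 s.

28.3 ms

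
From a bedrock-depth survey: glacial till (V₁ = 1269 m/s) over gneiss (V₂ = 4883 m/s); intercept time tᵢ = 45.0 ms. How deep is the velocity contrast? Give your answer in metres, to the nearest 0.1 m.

h = tᵢ·V₁·V₂ / (2·√(V₂²−V₁²)).
√(V₂²−V₁²) = √(4883² − 1269²) = 4715.2 m/s.
h = 0.045 s × 1269 × 4883 / (2 × 4715.2) = 29.57 m.

29.6 m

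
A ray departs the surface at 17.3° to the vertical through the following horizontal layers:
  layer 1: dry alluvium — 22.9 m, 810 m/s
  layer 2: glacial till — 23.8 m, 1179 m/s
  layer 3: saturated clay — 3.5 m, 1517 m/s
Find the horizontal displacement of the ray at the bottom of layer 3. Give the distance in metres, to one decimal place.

20.9 m

Apply Snell's law at each interface; in layer i the horizontal offset is hᵢ·tan θᵢ.
Layer 1: θ = 17.30°; offset = 22.9·tan 17.30° = 7.133 m.
Layer 2: sin θ = 1179·sin 17.3°/810 = 0.4328, θ = 25.65°; offset = 23.8·tan 25.65° = 11.428 m.
Layer 3: sin θ = 1517·sin 17.3°/810 = 0.5569, θ = 33.84°; offset = 3.5·tan 33.84° = 2.347 m.
Summing the layer offsets gives 20.907 m.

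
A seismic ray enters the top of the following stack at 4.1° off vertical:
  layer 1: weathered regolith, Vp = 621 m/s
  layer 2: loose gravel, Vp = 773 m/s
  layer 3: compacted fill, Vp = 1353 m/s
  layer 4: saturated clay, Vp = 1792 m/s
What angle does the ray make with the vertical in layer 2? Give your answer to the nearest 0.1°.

5.1°

Ray parameter p = sin 4.1° / 621 = 1.1513e-04 s/m.
sin θ_2 = p·V_2 = 1.1513e-04 × 773 = 0.0890.
θ_2 = 5.11° from the vertical.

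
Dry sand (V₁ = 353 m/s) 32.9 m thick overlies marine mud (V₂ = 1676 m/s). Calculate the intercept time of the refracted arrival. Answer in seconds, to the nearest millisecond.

0.182 s

tᵢ = 2h·√(V₂²−V₁²)/(V₁V₂).
√(V₂²−V₁²) = √(1676²−353²) = 1638.4 m/s.
tᵢ = 2·32.9·1638.4/(353·1676) = 0.18222 s.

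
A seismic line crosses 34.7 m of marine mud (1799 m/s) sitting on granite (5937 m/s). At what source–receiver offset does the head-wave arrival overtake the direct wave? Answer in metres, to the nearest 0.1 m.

94.9 m

x_cross = 2h·√((V₂+V₁)/(V₂−V₁)).
(V₂+V₁)/(V₂−V₁) = (5937+1799)/(5937−1799) = 1.8695; √ = 1.3673.
x_cross = 2·34.7·1.3673 = 94.89 m.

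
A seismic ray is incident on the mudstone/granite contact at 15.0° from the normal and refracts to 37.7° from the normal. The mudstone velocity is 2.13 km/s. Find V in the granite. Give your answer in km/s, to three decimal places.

5.033 km/s

sin 15.0° = 0.2588; sin 37.7° = 0.6115.
V₂ = V₁·(sin θ₂/sin θ₁) = 2.13·(0.6115/0.2588) = 5.033 km/s.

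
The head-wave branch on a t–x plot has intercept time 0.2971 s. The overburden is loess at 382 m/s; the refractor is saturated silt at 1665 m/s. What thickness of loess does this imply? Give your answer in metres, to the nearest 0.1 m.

h = tᵢ·V₁·V₂ / (2·√(V₂²−V₁²)).
√(V₂²−V₁²) = √(1665² − 382²) = 1620.6 m/s.
h = 0.2971 s × 382 × 1665 / (2 × 1620.6) = 58.30 m.

58.3 m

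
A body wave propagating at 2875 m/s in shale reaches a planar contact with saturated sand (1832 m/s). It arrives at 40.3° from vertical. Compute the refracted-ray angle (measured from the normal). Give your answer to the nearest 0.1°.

sin θ₁/V₁ = sin θ₂/V₂ ⇒ sin θ₂ = 1832·sin 40.3°/2875 = 1832·0.6468/2875 = 0.4121.
θ₂ = sin⁻¹(0.4121) = 24.34° (from vertical).

24.3°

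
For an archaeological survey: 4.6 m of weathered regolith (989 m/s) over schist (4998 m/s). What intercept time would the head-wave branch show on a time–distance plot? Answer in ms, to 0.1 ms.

9.1 ms

θ_c = arcsin(V₁/V₂) = arcsin(989/4998) = 11.41°; cos θ_c = 0.9802.
tᵢ = 2h·cos θ_c / V₁ = 2·4.6·0.9802 / 989 = 0.00912 s.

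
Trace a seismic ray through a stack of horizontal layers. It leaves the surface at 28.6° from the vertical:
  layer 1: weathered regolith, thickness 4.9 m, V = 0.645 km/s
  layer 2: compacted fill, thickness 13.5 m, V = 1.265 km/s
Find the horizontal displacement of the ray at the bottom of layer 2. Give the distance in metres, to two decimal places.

39.47 m

Apply Snell's law at each interface; in layer i the horizontal offset is hᵢ·tan θᵢ.
Layer 1: θ = 28.60°; offset = 4.9·tan 28.60° = 2.6716 m.
Layer 2: sin θ = 1.265·sin 28.6°/0.645 = 0.9388, θ = 69.86°; offset = 13.5·tan 69.86° = 36.8028 m.
Summing the layer offsets gives 39.4744 m.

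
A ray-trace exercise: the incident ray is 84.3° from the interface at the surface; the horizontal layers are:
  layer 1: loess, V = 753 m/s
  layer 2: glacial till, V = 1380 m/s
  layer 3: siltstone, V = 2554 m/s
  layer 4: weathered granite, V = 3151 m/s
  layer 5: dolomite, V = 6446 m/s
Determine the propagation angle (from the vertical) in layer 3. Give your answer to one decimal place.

From the normal: θ₁ = 90° − 84.3° = 5.7°.
Snell's law across each interface conserves sin θ / V, so sin θ_3 = V_3·sin θ₁/V₁.
sin θ_3 = 2554 × sin 5.7° / 753 = 0.3369.
θ_3 = 19.69° from the vertical.

19.7°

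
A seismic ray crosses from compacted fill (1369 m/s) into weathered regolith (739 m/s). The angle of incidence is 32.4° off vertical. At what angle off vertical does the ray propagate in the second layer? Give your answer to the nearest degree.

sin θ₁/V₁ = sin θ₂/V₂ ⇒ sin θ₂ = 739·sin 32.4°/1369 = 739·0.5358/1369 = 0.2892.
θ₂ = arcsin 0.2892 = 16.81° from the normal.

17°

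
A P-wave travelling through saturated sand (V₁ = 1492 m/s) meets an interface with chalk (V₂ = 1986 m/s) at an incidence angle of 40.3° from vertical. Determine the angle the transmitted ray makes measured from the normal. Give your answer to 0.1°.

59.4°

sin θ₁/V₁ = sin θ₂/V₂ ⇒ sin θ₂ = 1986·sin 40.3°/1492 = 1986·0.6468/1492 = 0.8609.
θ₂ = arcsin 0.8609 = 59.42° from the normal.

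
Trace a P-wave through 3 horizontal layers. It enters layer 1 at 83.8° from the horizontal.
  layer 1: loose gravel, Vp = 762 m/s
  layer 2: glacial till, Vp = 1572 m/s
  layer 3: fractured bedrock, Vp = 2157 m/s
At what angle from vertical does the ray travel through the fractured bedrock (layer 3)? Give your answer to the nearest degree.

From the normal: θ₁ = 90° − 83.8° = 6.2°.
Snell's law across each interface conserves sin θ / V, so sin θ_3 = V_3·sin θ₁/V₁.
sin θ_3 = 2157 × sin 6.2° / 762 = 0.3057.
θ_3 = 17.80° from the vertical.

18°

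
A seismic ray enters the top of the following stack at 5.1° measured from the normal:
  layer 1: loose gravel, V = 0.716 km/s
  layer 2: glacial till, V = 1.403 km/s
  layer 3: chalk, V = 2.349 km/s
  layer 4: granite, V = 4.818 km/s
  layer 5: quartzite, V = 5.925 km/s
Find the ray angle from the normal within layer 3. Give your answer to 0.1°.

Ray parameter p = sin 5.1° / 0.716 = 1.2415e-01 s/km.
sin θ_3 = p·V_3 = 1.2415e-01 × 2.349 = 0.2916.
θ_3 = arcsin 0.2916 = 16.96°.

17.0°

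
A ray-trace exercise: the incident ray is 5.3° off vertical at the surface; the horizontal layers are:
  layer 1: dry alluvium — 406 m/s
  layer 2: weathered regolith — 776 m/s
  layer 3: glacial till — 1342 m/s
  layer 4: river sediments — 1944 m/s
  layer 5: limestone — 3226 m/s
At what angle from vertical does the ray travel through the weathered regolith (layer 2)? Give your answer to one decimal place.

Ray parameter p = sin 5.3° / 406 = 2.2751e-04 s/m.
sin θ_2 = p·V_2 = 2.2751e-04 × 776 = 0.1766.
θ_2 = arcsin 0.1766 = 10.17°.

10.2°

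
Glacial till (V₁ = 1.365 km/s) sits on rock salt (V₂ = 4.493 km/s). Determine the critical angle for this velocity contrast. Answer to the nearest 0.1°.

At critical incidence the refracted ray runs along the interface (θ₂ = 90°), so sin θ_c = V₁/V₂.
θ_c = arcsin(1.365/4.493) = arcsin 0.3038 = 17.69°.

17.7°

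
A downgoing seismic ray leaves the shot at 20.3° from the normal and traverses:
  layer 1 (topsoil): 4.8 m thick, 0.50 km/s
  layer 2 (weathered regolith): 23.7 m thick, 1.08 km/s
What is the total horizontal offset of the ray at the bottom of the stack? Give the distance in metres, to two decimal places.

p = sin θ₁/V₁ = sin 20.3°/0.50 = 6.9387e-01 s/km is conserved through the stack.
Layer 1: θ = 20.30°; offset = 4.8·tan 20.30° = 1.7756 m.
Layer 2: sin θ = p·1.08 = 0.7494 → θ = 48.54°; offset = 23.7·tan 48.54° = 26.8227 m.
Total horizontal offset = 28.5982 m.

28.60 m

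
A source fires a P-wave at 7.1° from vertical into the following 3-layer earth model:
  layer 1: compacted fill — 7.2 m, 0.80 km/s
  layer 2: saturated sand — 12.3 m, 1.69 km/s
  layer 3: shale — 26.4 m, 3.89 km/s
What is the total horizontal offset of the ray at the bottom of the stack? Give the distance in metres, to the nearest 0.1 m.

24.1 m

Ray parameter p = sin 7.1° / 0.80 km/s = 1.5450e-01 s/km.
Layer 1: θ = 7.10°; offset = 7.2·tan 7.10° = 0.897 m.
Layer 2: sin θ = p·1.69 = 0.2611 → θ = 15.14°; offset = 12.3·tan 15.14° = 3.327 m.
Layer 3: sin θ = p·3.89 = 0.6010 → θ = 36.94°; offset = 26.4·tan 36.94° = 19.852 m.
Total horizontal offset = 24.076 m.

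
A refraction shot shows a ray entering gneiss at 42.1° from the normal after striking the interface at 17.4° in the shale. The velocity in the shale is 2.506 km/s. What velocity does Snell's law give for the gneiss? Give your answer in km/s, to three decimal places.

5.618 km/s

sin 17.4° = 0.2990; sin 42.1° = 0.6704.
V₂ = V₁·(sin θ₂/sin θ₁) = 2.506·(0.6704/0.2990) = 5.618 km/s.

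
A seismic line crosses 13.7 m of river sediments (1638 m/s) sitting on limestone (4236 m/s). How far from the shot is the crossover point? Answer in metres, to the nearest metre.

41 m

x_cross = 2h·√((V₂+V₁)/(V₂−V₁)).
(V₂+V₁)/(V₂−V₁) = (4236+1638)/(4236−1638) = 2.2610; √ = 1.5037.
x_cross = 2·13.7·1.5037 = 41.20 m.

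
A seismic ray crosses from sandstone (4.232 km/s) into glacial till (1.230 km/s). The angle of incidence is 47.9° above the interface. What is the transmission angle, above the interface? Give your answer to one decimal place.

Angle from the normal: 90° − 47.9° = 42.1°.
sin θ₁/V₁ = sin θ₂/V₂ ⇒ sin θ₂ = 1.230·sin 42.1°/4.232 = 1.230·0.6704/4.232 = 0.1949.
θ₂ = arcsin 0.1949 = 11.24° from the normal.
From the interface: 90° − 11.24° = 78.76°.

78.8°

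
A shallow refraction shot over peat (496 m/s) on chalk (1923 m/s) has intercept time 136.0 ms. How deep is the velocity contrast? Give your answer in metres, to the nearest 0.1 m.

34.9 m

θ_c = arcsin(496/1923) = 14.95°; cos θ_c = 0.9662.
tᵢ = 2h cos θ_c/V₁ ⇒ h = tᵢ·V₁/(2 cos θ_c) = 0.136·496/(2·0.9662) = 34.91 m.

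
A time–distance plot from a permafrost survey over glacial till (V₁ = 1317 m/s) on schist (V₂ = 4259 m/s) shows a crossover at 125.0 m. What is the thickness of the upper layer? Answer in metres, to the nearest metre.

45 m

h = (x_cross/2)·√((V₂−V₁)/(V₂+V₁)).
(V₂−V₁)/(V₂+V₁) = (4259−1317)/(4259+1317) = 0.5276; √ = 0.7264.
h = (125.0/2)·0.7264 = 45.40 m.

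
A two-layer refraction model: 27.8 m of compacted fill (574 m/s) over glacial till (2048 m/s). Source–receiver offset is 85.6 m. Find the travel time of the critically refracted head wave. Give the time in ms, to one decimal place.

134.8 ms

t = x/V₂ + 2h·√(V₂²−V₁²)/(V₁V₂).
√(V₂²−V₁²) = √(2048²−574²) = 1965.9 m/s; delay term = 2·27.8·1965.9/(574·2048) = 0.09298 s.
t = 85.6/2048 + 0.09298 = 0.13478 s.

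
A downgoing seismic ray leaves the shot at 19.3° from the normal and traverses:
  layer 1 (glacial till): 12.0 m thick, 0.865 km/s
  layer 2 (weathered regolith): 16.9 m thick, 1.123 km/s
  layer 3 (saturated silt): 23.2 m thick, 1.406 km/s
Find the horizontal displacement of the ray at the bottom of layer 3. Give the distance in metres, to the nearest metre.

27 m

Apply Snell's law at each interface; in layer i the horizontal offset is hᵢ·tan θᵢ.
Layer 1: θ = 19.30°; offset = 12.0·tan 19.30° = 4.202 m.
Layer 2: sin θ = 1.123·sin 19.3°/0.865 = 0.4291, θ = 25.41°; offset = 16.9·tan 25.41° = 8.028 m.
Layer 3: sin θ = 1.406·sin 19.3°/0.865 = 0.5372, θ = 32.50°; offset = 23.2·tan 32.50° = 14.777 m.
Summing the layer offsets gives 27.008 m.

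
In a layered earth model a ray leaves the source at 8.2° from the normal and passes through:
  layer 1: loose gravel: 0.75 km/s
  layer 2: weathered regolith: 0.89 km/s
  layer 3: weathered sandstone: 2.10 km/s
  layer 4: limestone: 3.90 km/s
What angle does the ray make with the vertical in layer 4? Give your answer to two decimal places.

47.87°

Ray parameter p = sin 8.2° / 0.75 = 1.9017e-01 s/km.
sin θ_4 = p·V_4 = 1.9017e-01 × 3.90 = 0.7417.
θ_4 = arcsin 0.7417 = 47.87°.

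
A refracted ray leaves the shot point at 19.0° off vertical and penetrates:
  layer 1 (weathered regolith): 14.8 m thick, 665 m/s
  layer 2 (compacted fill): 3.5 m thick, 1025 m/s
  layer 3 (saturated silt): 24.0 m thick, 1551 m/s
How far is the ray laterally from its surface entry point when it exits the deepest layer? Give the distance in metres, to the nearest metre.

35 m

p = sin θ₁/V₁ = sin 19.0°/665 = 4.8958e-04 s/m is conserved through the stack.
Layer 1: θ = 19.00°; offset = 14.8·tan 19.00° = 5.096 m.
Layer 2: sin θ = p·1025 = 0.5018 → θ = 30.12°; offset = 3.5·tan 30.12° = 2.031 m.
Layer 3: sin θ = p·1551 = 0.7593 → θ = 49.41°; offset = 24.0·tan 49.41° = 28.007 m.
Total horizontal offset = 35.133 m.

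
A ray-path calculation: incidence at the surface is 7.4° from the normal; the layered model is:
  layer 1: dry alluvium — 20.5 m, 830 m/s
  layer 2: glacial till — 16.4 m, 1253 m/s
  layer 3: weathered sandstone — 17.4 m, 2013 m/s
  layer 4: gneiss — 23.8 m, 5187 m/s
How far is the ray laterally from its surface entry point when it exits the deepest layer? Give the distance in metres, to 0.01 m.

43.92 m

Ray parameter p = sin 7.4° / 830 m/s = 1.5518e-04 s/m.
Layer 1: θ = 7.40°; offset = 20.5·tan 7.40° = 2.6625 m.
Layer 2: sin θ = p·1253 = 0.1944 → θ = 11.21°; offset = 16.4·tan 11.21° = 3.2508 m.
Layer 3: sin θ = p·2013 = 0.3124 → θ = 18.20°; offset = 17.4·tan 18.20° = 5.7215 m.
Layer 4: sin θ = p·5187 = 0.8049 → θ = 53.60°; offset = 23.8·tan 53.60° = 32.2817 m.
Summing the layer offsets gives 43.9164 m.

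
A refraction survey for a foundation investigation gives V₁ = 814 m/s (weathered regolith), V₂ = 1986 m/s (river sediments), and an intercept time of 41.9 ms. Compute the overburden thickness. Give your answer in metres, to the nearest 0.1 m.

θ_c = arcsin(814/1986) = 24.20°; cos θ_c = 0.9121.
tᵢ = 2h cos θ_c/V₁ ⇒ h = tᵢ·V₁/(2 cos θ_c) = 0.0419·814/(2·0.9121) = 18.70 m.

18.7 m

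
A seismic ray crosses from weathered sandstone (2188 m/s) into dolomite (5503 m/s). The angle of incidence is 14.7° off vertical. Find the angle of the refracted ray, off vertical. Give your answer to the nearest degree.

40°

sin θ₁/V₁ = sin θ₂/V₂ ⇒ sin θ₂ = 5503·sin 14.7°/2188 = 5503·0.2538/2188 = 0.6382.
θ₂ = sin⁻¹(0.6382) = 39.66° (from vertical).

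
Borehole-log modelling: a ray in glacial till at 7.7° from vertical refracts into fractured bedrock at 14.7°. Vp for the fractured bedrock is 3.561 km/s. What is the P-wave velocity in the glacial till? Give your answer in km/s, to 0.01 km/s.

sin 7.7° = 0.1340; sin 14.7° = 0.2538.
V₁ = V₂·(sin θ₁/sin θ₂) = 3.561·(0.1340/0.2538) = 1.88 km/s.

1.88 km/s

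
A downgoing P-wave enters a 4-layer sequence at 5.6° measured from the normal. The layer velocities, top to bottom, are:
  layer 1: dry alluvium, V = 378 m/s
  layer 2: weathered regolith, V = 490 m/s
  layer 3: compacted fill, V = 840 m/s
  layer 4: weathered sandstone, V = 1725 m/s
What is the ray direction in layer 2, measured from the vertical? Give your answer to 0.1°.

7.3°

Ray parameter p = sin 5.6° / 378 = 2.5816e-04 s/m.
sin θ_2 = p·V_2 = 2.5816e-04 × 490 = 0.1265.
θ_2 = 7.27° from the vertical.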